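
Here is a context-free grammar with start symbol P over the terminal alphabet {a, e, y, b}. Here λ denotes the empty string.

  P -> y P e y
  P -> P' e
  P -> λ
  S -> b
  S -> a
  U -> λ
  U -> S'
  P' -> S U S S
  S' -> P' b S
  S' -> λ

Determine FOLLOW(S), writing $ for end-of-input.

FIRST(S): from S->b we get {b}; from S->a we get {a}. So FIRST(S) = {a, b}.
FIRST(P'): from P'->S U S S we get {a, b}. So FIRST(P') = {a, b}.
FIRST(P): from P->y P e y we get {y}; from P->P' e we get {a, b}; from P->λ we get {λ}. So FIRST(P) = {λ, a, b, y}.
FIRST(S'): from S'->P' b S we get {a, b}; from S'->λ we get {λ}. So FIRST(S') = {λ, a, b}.
FIRST(U): from U->λ we get {λ}; from U->S' we get {λ, a, b}. So FIRST(U) = {λ, a, b}.
FOLLOW(P) includes $ since P is the start symbol.
FOLLOW(P): in P->y P e y, P is followed by e y with FIRST {e}. Thus FOLLOW(P) = {$, e}.
FOLLOW(U): in P'->S U S S, U is followed by S S with FIRST {a, b}. Thus FOLLOW(U) = {a, b}.
FOLLOW(P'): in P->P' e, P' is followed by e with FIRST {e}; in S'->P' b S, P' is followed by b S with FIRST {b}. Thus FOLLOW(P') = {b, e}.
FOLLOW(S'): in U->S', the suffix after S' is empty, so FOLLOW(S') ⊇ FOLLOW(U) = {a, b}. Thus FOLLOW(S') = {a, b}.
FOLLOW(S): in P'->S U S S (occurrence 1), S is followed by U S S with FIRST {a, b}; in P'->S U S S (occurrence 2), S is followed by S with FIRST {a, b}; in P'->S U S S (occurrence 3), the suffix after S is empty, so FOLLOW(S) ⊇ FOLLOW(P') = {b, e}; in S'->P' b S, the suffix after S is empty, so FOLLOW(S) ⊇ FOLLOW(S') = {a, b}. Thus FOLLOW(S) = {a, b, e}.

{a, b, e}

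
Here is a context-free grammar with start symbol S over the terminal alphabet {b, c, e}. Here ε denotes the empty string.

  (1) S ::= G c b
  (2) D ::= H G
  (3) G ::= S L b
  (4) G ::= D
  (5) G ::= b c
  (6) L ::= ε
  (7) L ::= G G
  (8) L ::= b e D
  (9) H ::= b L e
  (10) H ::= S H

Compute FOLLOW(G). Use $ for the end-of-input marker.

{b, c, e}

FIRST(S): from S::=G c b we get {b}. So FIRST(S) = {b}.
FIRST(H): from H::=b L e we get {b}; from H::=S H we get {b}. So FIRST(H) = {b}.
FIRST(D): from D::=H G we get {b}. So FIRST(D) = {b}.
FIRST(G): from G::=S L b we get {b}; from G::=D we get {b}; from G::=b c we get {b}. So FIRST(G) = {b}.
FIRST(L): from L::=ε we get {ε}; from L::=G G we get {b}; from L::=b e D we get {b}. So FIRST(L) = {ε, b}.
FOLLOW(S) includes $ since S is the start symbol.
FOLLOW(S): in G::=S L b, S is followed by L b with FIRST {b}; in H::=S H, S is followed by H with FIRST {b}. Thus FOLLOW(S) = {$, b}.
FOLLOW(L): in G::=S L b, L is followed by b with FIRST {b}; in H::=b L e, L is followed by e with FIRST {e}. Thus FOLLOW(L) = {b, e}.
FOLLOW(H): in D::=H G, H is followed by G with FIRST {b}; in H::=S H, the suffix after H is empty (adds nothing new). Thus FOLLOW(H) = {b}.
FOLLOW(D): in G::=D, the suffix after D is empty, so FOLLOW(D) ⊇ FOLLOW(G) = {b, c, e}; in L::=b e D, the suffix after D is empty, so FOLLOW(D) ⊇ FOLLOW(L) = {b, e}. Thus FOLLOW(D) = {b, c, e}.
FOLLOW(G): in S::=G c b, G is followed by c b with FIRST {c}; in D::=H G, the suffix after G is empty, so FOLLOW(G) ⊇ FOLLOW(D) = {b, c, e}; in L::=G G (occurrence 1), G is followed by G with FIRST {b}; in L::=G G (occurrence 2), the suffix after G is empty, so FOLLOW(G) ⊇ FOLLOW(L) = {b, e}. Thus FOLLOW(G) = {b, c, e}.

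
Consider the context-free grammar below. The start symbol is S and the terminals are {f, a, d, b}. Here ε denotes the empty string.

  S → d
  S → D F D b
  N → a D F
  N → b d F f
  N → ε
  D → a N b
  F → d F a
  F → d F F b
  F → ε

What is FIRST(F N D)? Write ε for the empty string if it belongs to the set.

{a, b, d}

FIRST(N): from N→a D F we get {a}; from N→b d F f we get {b}; from N→ε we get {ε}. So FIRST(N) = {ε, a, b}.
FIRST(D): from D→a N b we get {a}. So FIRST(D) = {a}.
FIRST(F): from F→d F a we get {d}; from F→d F F b we get {d}; from F→ε we get {ε}. So FIRST(F) = {ε, d}.
FIRST(S): from S→d we get {d}; from S→D F D b we get {a}. So FIRST(S) = {a, d}.
FIRST(F N D): take FIRST of each symbol in turn, carrying on past any symbol whose FIRST contains ε; result {a, b, d}.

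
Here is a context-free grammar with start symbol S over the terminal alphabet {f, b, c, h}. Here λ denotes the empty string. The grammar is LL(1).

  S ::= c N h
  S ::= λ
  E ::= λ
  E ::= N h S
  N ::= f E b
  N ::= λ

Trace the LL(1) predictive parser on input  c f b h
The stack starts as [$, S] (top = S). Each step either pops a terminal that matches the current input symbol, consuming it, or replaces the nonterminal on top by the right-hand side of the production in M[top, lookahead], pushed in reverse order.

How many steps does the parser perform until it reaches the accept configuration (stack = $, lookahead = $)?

     Stack      Input      Action
  1  $ S        c f b h $  expand S ::= c N h
  2  $ h N c    c f b h $  match c
  3  $ h N      f b h $    expand N ::= f E b
  4  $ h b E f  f b h $    match f
  5  $ h b E    b h $      expand E ::= λ
  6  $ h b      b h $      match b
  7  $ h        h $        match h
Accept reached after 7 steps.

7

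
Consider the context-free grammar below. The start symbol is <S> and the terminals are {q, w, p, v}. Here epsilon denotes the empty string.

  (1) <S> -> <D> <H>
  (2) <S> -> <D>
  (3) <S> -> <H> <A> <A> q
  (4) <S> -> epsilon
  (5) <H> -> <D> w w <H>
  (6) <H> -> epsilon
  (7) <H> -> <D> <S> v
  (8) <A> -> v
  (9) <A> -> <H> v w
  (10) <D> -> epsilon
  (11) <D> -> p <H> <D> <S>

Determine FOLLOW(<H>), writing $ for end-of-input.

FIRST(<D>): from <D>->epsilon we get {epsilon}; from <D>->p <H> <D> <S> we get {p}. So FIRST(<D>) = {epsilon, p}.
FIRST(<S>): from <S>-><D> <H> we get {epsilon, p, v, w}; from <S>-><D> we get {epsilon, p}; from <S>-><H> <A> <A> q we get {p, v, w}; from <S>->epsilon we get {epsilon}. So FIRST(<S>) = {epsilon, p, v, w}.
FIRST(<H>): from <H>-><D> w w <H> we get {p, w}; from <H>->epsilon we get {epsilon}; from <H>-><D> <S> v we get {p, v, w}. So FIRST(<H>) = {epsilon, p, v, w}.
FIRST(<A>): from <A>->v we get {v}; from <A>-><H> v w we get {p, v, w}. So FIRST(<A>) = {p, v, w}.
FOLLOW(<S>) includes $ since <S> is the start symbol.
FOLLOW(<A>): in <S>-><H> <A> <A> q (occurrence 1), <A> is followed by <A> q with FIRST {p, v, w}; in <S>-><H> <A> <A> q (occurrence 2), <A> is followed by q with FIRST {q}. Thus FOLLOW(<A>) = {p, q, v, w}.
FOLLOW(<S>): in <H>-><D> <S> v, <S> is followed by v with FIRST {v}; in <D>->p <H> <D> <S>, the suffix after <S> is empty, so FOLLOW(<S>) ⊇ FOLLOW(<D>) = {$, p, v, w}. Thus FOLLOW(<S>) = {$, p, v, w}.
FOLLOW(<D>): in <S>-><D> <H>, <D> is followed by <H> with FIRST {epsilon, p, v, w}; in <S>-><D> <H>, the suffix after <D> is nullable, so FOLLOW(<D>) ⊇ FOLLOW(<S>) = {$, p, v, w}; in <S>-><D>, the suffix after <D> is empty, so FOLLOW(<D>) ⊇ FOLLOW(<S>) = {$, p, v, w}; in <H>-><D> w w <H>, <D> is followed by w w <H> with FIRST {w}; in <H>-><D> <S> v, <D> is followed by <S> v with FIRST {p, v, w}; in <D>->p <H> <D> <S>, <D> is followed by <S> with FIRST {epsilon, p, v, w}; in <D>->p <H> <D> <S>, the suffix after <D> is nullable (adds nothing new). Thus FOLLOW(<D>) = {$, p, v, w}.
FOLLOW(<H>): in <S>-><D> <H>, the suffix after <H> is empty, so FOLLOW(<H>) ⊇ FOLLOW(<S>) = {$, p, v, w}; in <S>-><H> <A> <A> q, <H> is followed by <A> <A> q with FIRST {p, v, w}; in <H>-><D> w w <H>, the suffix after <H> is empty (adds nothing new); in <A>-><H> v w, <H> is followed by v w with FIRST {v}; in <D>->p <H> <D> <S>, <H> is followed by <D> <S> with FIRST {epsilon, p, v, w}; in <D>->p <H> <D> <S>, the suffix after <H> is nullable, so FOLLOW(<H>) ⊇ FOLLOW(<D>) = {$, p, v, w}. Thus FOLLOW(<H>) = {$, p, v, w}.

{$, p, v, w}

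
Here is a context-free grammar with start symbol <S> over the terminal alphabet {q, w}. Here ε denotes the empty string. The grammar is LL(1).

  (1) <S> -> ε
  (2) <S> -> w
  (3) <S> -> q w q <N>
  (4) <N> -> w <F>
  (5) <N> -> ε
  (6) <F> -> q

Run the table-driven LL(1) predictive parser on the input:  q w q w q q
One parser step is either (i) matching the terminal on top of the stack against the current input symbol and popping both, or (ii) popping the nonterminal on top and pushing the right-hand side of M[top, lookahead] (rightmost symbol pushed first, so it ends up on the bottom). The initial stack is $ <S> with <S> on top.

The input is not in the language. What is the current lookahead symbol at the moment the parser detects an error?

     Stack        Input          Action
  1  $ <S>        q w q w q q $  expand <S> -> q w q <N>
  2  $ <N> q w q  q w q w q q $  match q
  3  $ <N> q w    w q w q q $    match w
  4  $ <N> q      q w q q $      match q
  5  $ <N>        w q q $        expand <N> -> w <F>
  6  $ <F> w      w q q $        match w
  7  $ <F>        q q $          expand <F> -> q
  8  $ q          q q $          match q
  9  $            q $            error: stack empty but input remains

q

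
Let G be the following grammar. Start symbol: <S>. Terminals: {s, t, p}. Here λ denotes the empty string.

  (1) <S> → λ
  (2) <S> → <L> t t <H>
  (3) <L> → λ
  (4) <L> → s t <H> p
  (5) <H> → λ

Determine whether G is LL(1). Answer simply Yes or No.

Yes

FIRST(<S>) = {λ, s, t}
FIRST(<L>) = {λ, s}
FIRST(<H>) = {λ}
FOLLOW(<S>) = {$}
FOLLOW(<L>) = {t}
FOLLOW(<H>) = {$, p}
Each cell of M receives at most one production.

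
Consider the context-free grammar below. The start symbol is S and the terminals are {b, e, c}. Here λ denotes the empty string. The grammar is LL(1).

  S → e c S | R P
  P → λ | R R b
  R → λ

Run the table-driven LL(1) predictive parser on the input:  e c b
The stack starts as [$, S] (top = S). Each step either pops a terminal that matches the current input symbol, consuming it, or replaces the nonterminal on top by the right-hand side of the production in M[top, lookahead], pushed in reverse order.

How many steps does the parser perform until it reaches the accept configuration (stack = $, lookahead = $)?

     Stack    Input    Action
  1  $ S      e c b $  expand S → e c S
  2  $ S c e  e c b $  match e
  3  $ S c    c b $    match c
  4  $ S      b $      expand S → R P
  5  $ P R    b $      expand R → λ
  6  $ P      b $      expand P → R R b
  7  $ b R R  b $      expand R → λ
  8  $ b R    b $      expand R → λ
  9  $ b      b $      match b
Accept reached after 9 steps.

9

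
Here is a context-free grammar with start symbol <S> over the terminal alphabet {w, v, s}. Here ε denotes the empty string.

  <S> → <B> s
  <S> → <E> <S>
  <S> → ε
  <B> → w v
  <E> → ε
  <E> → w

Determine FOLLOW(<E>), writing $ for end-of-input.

{$, w}

FIRST(<B>): from <B>→w v we get {w}. So FIRST(<B>) = {w}.
FIRST(<E>): from <E>→ε we get {ε}; from <E>→w we get {w}. So FIRST(<E>) = {ε, w}.
FIRST(<S>): from <S>→<B> s we get {w}; from <S>→<E> <S> we get {ε, w}; from <S>→ε we get {ε}. So FIRST(<S>) = {ε, w}.
FOLLOW(<S>) includes $ since <S> is the start symbol.
FOLLOW(<S>): in <S>→<E> <S>, the suffix after <S> is empty (adds nothing new). Thus FOLLOW(<S>) = {$}.
FOLLOW(<B>): in <S>→<B> s, <B> is followed by s with FIRST {s}. Thus FOLLOW(<B>) = {s}.
FOLLOW(<E>): in <S>→<E> <S>, <E> is followed by <S> with FIRST {ε, w}; in <S>→<E> <S>, the suffix after <E> is nullable, so FOLLOW(<E>) ⊇ FOLLOW(<S>) = {$}. Thus FOLLOW(<E>) = {$, w}.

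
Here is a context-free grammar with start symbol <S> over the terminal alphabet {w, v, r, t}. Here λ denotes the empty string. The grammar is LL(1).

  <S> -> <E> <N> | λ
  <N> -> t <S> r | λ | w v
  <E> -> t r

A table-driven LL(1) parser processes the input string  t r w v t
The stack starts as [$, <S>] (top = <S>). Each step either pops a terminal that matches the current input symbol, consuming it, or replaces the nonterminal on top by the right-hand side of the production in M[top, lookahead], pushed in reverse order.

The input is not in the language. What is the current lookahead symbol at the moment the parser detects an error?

t

     Stack      Input        Action
  1  $ <S>      t r w v t $  expand <S> -> <E> <N>
  2  $ <N> <E>  t r w v t $  expand <E> -> t r
  3  $ <N> r t  t r w v t $  match t
  4  $ <N> r    r w v t $    match r
  5  $ <N>      w v t $      expand <N> -> w v
  6  $ v w      w v t $      match w
  7  $ v        v t $        match v
  8  $          t $          error: stack empty but input remains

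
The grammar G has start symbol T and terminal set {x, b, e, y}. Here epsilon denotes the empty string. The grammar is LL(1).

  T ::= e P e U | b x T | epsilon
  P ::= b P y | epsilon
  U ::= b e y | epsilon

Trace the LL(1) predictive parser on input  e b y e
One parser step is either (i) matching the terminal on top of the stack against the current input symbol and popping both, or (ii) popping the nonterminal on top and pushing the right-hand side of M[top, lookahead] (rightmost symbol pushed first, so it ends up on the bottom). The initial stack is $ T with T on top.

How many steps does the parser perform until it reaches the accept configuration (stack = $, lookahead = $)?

8

     Stack        Input      Action
  1  $ T          e b y e $  expand T ::= e P e U
  2  $ U e P e    e b y e $  match e
  3  $ U e P      b y e $    expand P ::= b P y
  4  $ U e y P b  b y e $    match b
  5  $ U e y P    y e $      expand P ::= epsilon
  6  $ U e y      y e $      match y
  7  $ U e        e $        match e
  8  $ U          $          expand U ::= epsilon
Accept reached after 8 steps.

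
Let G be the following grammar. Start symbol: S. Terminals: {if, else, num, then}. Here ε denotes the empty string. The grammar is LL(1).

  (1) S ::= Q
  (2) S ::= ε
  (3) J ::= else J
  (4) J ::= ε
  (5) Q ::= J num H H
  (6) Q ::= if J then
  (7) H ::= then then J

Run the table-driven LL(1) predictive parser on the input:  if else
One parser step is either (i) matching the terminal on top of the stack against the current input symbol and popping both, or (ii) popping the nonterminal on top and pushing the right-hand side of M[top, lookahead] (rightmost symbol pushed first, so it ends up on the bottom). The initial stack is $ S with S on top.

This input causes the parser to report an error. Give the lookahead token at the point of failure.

step 1: stack=$ S  input=if else $  — expand S ::= Q
step 2: stack=$ Q  input=if else $  — expand Q ::= if J then
step 3: stack=$ then J if  input=if else $  — match if
step 4: stack=$ then J  input=else $  — expand J ::= else J
step 5: stack=$ then J else  input=else $  — match else
step 6: stack=$ then J  input=$  — expand J ::= ε
step 7: stack=$ then  input=$  — error: top is terminal then but lookahead is $

$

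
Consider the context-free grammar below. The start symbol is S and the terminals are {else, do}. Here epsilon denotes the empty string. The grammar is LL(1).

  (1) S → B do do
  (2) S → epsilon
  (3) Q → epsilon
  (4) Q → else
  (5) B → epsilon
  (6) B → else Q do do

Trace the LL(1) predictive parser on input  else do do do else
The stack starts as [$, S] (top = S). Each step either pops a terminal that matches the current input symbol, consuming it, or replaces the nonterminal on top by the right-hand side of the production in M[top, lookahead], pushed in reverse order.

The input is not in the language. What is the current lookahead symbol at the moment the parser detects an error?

else

step 1: stack=$ S  input=else do do do else $  — expand S → B do do
step 2: stack=$ do do B  input=else do do do else $  — expand B → else Q do do
step 3: stack=$ do do do do Q else  input=else do do do else $  — match else
step 4: stack=$ do do do do Q  input=do do do else $  — expand Q → epsilon
step 5: stack=$ do do do do  input=do do do else $  — match do
step 6: stack=$ do do do  input=do do else $  — match do
step 7: stack=$ do do  input=do else $  — match do
step 8: stack=$ do  input=else $  — error: top is terminal do but lookahead is else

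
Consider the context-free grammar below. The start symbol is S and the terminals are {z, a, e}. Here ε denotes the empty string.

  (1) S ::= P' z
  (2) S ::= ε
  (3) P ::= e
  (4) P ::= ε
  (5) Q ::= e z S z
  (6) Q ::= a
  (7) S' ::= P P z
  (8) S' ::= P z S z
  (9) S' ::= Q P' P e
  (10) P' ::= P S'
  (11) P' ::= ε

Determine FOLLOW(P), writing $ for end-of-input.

{a, e, z}

FIRST(P): from P::=e we get {e}; from P::=ε we get {ε}. So FIRST(P) = {ε, e}.
FIRST(Q): from Q::=e z S z we get {e}; from Q::=a we get {a}. So FIRST(Q) = {a, e}.
FIRST(S'): from S'::=P P z we get {e, z}; from S'::=P z S z we get {e, z}; from S'::=Q P' P e we get {a, e}. So FIRST(S') = {a, e, z}.
FIRST(P'): from P'::=P S' we get {a, e, z}; from P'::=ε we get {ε}. So FIRST(P') = {ε, a, e, z}.
FIRST(S): from S::=P' z we get {a, e, z}; from S::=ε we get {ε}. So FIRST(S) = {ε, a, e, z}.
FOLLOW(S) includes $ since S is the start symbol.
FOLLOW(S): in Q::=e z S z, S is followed by z with FIRST {z}; in S'::=P z S z, S is followed by z with FIRST {z}. Thus FOLLOW(S) = {$, z}.
FOLLOW(P): in S'::=P P z (occurrence 1), P is followed by P z with FIRST {e, z}; in S'::=P P z (occurrence 2), P is followed by z with FIRST {z}; in S'::=P z S z, P is followed by z S z with FIRST {z}; in S'::=Q P' P e, P is followed by e with FIRST {e}; in P'::=P S', P is followed by S' with FIRST {a, e, z}. Thus FOLLOW(P) = {a, e, z}.
FOLLOW(Q): in S'::=Q P' P e, Q is followed by P' P e with FIRST {a, e, z}. Thus FOLLOW(Q) = {a, e, z}.
FOLLOW(P'): in S::=P' z, P' is followed by z with FIRST {z}; in S'::=Q P' P e, P' is followed by P e with FIRST {e}. Thus FOLLOW(P') = {e, z}.
FOLLOW(S'): in P'::=P S', the suffix after S' is empty, so FOLLOW(S') ⊇ FOLLOW(P') = {e, z}. Thus FOLLOW(S') = {e, z}.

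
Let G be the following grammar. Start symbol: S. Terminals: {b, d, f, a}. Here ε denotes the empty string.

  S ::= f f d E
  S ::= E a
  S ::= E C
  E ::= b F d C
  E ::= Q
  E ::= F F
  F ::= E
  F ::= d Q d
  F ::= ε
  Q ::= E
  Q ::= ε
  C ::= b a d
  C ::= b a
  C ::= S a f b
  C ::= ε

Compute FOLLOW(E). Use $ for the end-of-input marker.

{$, a, b, d, f}

FIRST(S) = {ε, a, b, d, f}  (via E a, E C)
FIRST(C) = {ε, a, b, d, f}  (via S a f b)
FIRST(E) = {ε, b, d}  (via Q, F F)
FIRST(F) = {ε, b, d}  (via E)
FIRST(Q) = {ε, b, d}  (via E)
FOLLOW(S) includes $ since S is the start symbol.
FOLLOW(S): in C::=S a f b, S is followed by a f b with FIRST {a}. Thus FOLLOW(S) = {$, a}.
FOLLOW(E): in S::=f f d E, the suffix after E is empty, so FOLLOW(E) ⊇ FOLLOW(S) = {$, a}; in S::=E a, E is followed by a with FIRST {a}; in S::=E C, E is followed by C with FIRST {ε, a, b, d, f}; in S::=E C, the suffix after E is nullable, so FOLLOW(E) ⊇ FOLLOW(S) = {$, a}; in F::=E, the suffix after E is empty, so FOLLOW(E) ⊇ FOLLOW(F) = {$, a, b, d, f}; in Q::=E, the suffix after E is empty, so FOLLOW(E) ⊇ FOLLOW(Q) = {$, a, b, d, f}. Thus FOLLOW(E) = {$, a, b, d, f}.
FOLLOW(F): in E::=b F d C, F is followed by d C with FIRST {d}; in E::=F F (occurrence 1), F is followed by F with FIRST {ε, b, d}; in E::=F F (occurrence 1), the suffix after F is nullable, so FOLLOW(F) ⊇ FOLLOW(E) = {$, a, b, d, f}; in E::=F F (occurrence 2), the suffix after F is empty, so FOLLOW(F) ⊇ FOLLOW(E) = {$, a, b, d, f}. Thus FOLLOW(F) = {$, a, b, d, f}.
FOLLOW(Q): in E::=Q, the suffix after Q is empty, so FOLLOW(Q) ⊇ FOLLOW(E) = {$, a, b, d, f}; in F::=d Q d, Q is followed by d with FIRST {d}. Thus FOLLOW(Q) = {$, a, b, d, f}.
FOLLOW(C): in S::=E C, the suffix after C is empty, so FOLLOW(C) ⊇ FOLLOW(S) = {$, a}; in E::=b F d C, the suffix after C is empty, so FOLLOW(C) ⊇ FOLLOW(E) = {$, a, b, d, f}. Thus FOLLOW(C) = {$, a, b, d, f}.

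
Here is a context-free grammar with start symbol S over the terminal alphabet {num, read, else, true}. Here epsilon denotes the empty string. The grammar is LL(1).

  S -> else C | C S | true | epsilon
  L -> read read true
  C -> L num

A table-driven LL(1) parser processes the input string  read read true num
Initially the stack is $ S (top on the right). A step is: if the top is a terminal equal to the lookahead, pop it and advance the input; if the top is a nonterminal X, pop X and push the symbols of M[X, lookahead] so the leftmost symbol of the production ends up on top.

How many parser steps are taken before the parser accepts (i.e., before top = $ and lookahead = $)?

step 1: stack=$ S  input=read read true num $  — expand S -> C S
step 2: stack=$ S C  input=read read true num $  — expand C -> L num
step 3: stack=$ S num L  input=read read true num $  — expand L -> read read true
step 4: stack=$ S num true read read  input=read read true num $  — match read
step 5: stack=$ S num true read  input=read true num $  — match read
step 6: stack=$ S num true  input=true num $  — match true
step 7: stack=$ S num  input=num $  — match num
step 8: stack=$ S  input=$  — expand S -> epsilon
Accept reached after 8 steps.

8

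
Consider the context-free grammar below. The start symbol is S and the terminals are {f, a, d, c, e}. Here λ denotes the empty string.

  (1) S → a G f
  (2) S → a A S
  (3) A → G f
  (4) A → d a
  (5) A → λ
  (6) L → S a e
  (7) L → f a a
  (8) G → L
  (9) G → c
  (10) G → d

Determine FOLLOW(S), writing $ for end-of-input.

FIRST(S): from S→a G f we get {a}; from S→a A S we get {a}. So FIRST(S) = {a}.
FIRST(L): from L→S a e we get {a}; from L→f a a we get {f}. So FIRST(L) = {a, f}.
FIRST(G): from G→L we get {a, f}; from G→c we get {c}; from G→d we get {d}. So FIRST(G) = {a, c, d, f}.
FIRST(A): from A→G f we get {a, c, d, f}; from A→d a we get {d}; from A→λ we get {λ}. So FIRST(A) = {λ, a, c, d, f}.
FOLLOW(S) includes $ since S is the start symbol.
FOLLOW(S): in S→a A S, the suffix after S is empty (adds nothing new); in L→S a e, S is followed by a e with FIRST {a}. Thus FOLLOW(S) = {$, a}.
FOLLOW(A): in S→a A S, A is followed by S with FIRST {a}. Thus FOLLOW(A) = {a}.
FOLLOW(G): in S→a G f, G is followed by f with FIRST {f}; in A→G f, G is followed by f with FIRST {f}. Thus FOLLOW(G) = {f}.
FOLLOW(L): in G→L, the suffix after L is empty, so FOLLOW(L) ⊇ FOLLOW(G) = {f}. Thus FOLLOW(L) = {f}.

{$, a}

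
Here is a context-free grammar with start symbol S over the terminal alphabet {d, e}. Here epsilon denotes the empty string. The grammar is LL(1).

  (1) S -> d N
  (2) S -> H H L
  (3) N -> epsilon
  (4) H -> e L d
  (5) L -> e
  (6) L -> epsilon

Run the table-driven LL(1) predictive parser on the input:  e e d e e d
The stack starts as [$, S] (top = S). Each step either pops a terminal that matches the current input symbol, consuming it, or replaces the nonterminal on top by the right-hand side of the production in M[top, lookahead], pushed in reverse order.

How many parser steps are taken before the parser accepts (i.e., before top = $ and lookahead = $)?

12

      Stack        Input          Action
   1  $ S          e e d e e d $  expand S -> H H L
   2  $ L H H      e e d e e d $  expand H -> e L d
   3  $ L H d L e  e e d e e d $  match e
   4  $ L H d L    e d e e d $    expand L -> e
   5  $ L H d e    e d e e d $    match e
   6  $ L H d      d e e d $      match d
   7  $ L H        e e d $        expand H -> e L d
   8  $ L d L e    e e d $        match e
   9  $ L d L      e d $          expand L -> e
  10  $ L d e      e d $          match e
  11  $ L d        d $            match d
  12  $ L          $              expand L -> epsilon
Accept reached after 12 steps.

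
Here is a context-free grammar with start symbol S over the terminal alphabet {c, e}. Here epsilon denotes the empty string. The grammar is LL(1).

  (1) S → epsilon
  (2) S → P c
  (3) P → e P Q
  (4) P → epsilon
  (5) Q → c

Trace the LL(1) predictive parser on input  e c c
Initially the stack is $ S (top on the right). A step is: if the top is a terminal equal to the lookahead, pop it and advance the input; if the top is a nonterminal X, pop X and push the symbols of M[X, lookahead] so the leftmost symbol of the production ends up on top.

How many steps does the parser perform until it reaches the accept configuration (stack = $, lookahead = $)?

7

     Stack      Input    Action
  1  $ S        e c c $  expand S → P c
  2  $ c P      e c c $  expand P → e P Q
  3  $ c Q P e  e c c $  match e
  4  $ c Q P    c c $    expand P → epsilon
  5  $ c Q      c c $    expand Q → c
  6  $ c c      c c $    match c
  7  $ c        c $      match c
Accept reached after 7 steps.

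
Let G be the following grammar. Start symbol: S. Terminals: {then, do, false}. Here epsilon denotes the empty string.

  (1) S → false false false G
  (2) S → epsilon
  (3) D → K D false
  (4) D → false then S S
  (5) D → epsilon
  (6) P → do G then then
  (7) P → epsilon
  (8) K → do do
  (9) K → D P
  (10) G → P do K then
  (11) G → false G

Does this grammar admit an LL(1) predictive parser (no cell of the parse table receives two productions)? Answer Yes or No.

FIRST(S) = {epsilon, false}
FIRST(D) = {epsilon, do, false}
FIRST(P) = {epsilon, do}
FIRST(K) = {epsilon, do, false}
FIRST(G) = {do, false}
FOLLOW(S) = {$, do, false, then}
FOLLOW(D) = {do, false, then}
FOLLOW(P) = {do, false, then}
FOLLOW(K) = {do, false, then}
FOLLOW(G) = {$, do, false, then}
Cell M[D, do] receives both D → K D false and D → epsilon — the grammar is not LL(1).

No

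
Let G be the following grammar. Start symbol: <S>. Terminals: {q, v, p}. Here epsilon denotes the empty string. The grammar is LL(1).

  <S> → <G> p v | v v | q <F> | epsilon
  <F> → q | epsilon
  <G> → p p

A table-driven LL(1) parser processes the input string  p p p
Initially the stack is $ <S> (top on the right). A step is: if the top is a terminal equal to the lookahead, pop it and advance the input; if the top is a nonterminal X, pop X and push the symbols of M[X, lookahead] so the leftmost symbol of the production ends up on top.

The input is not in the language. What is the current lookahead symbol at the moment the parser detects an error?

step 1: stack=$ <S>  input=p p p $  — expand <S> → <G> p v
step 2: stack=$ v p <G>  input=p p p $  — expand <G> → p p
step 3: stack=$ v p p p  input=p p p $  — match p
step 4: stack=$ v p p  input=p p $  — match p
step 5: stack=$ v p  input=p $  — match p
step 6: stack=$ v  input=$  — error: top is terminal v but lookahead is $

$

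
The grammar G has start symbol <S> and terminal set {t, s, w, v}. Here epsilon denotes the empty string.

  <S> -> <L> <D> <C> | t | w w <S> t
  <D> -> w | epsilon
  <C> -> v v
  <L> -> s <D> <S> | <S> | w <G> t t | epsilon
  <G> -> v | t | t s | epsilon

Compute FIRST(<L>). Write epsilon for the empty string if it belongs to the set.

FIRST(<D>) = {epsilon, w}
FIRST(<C>) = {v}
FIRST(<G>) = {epsilon, t, v}
FIRST(<S>) = {s, t, v, w}  (via <L> <D> <C>)
FIRST(<L>) = {epsilon, s, t, v, w}  (via <S>)

{epsilon, s, t, v, w}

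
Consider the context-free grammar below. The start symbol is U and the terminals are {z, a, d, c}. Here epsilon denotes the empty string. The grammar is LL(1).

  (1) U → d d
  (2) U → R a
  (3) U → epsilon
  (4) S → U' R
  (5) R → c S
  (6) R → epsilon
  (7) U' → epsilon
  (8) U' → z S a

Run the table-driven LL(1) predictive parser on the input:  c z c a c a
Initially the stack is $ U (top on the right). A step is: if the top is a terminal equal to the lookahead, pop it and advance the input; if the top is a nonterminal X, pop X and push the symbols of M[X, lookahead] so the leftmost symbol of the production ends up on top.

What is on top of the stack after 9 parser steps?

c

     Stack         Input          Action
  1  $ U           c z c a c a $  expand U → R a
  2  $ a R         c z c a c a $  expand R → c S
  3  $ a S c       c z c a c a $  match c
  4  $ a S         z c a c a $    expand S → U' R
  5  $ a R U'      z c a c a $    expand U' → z S a
  6  $ a R a S z   z c a c a $    match z
  7  $ a R a S     c a c a $      expand S → U' R
  8  $ a R a R U'  c a c a $      expand U' → epsilon
  9  $ a R a R     c a c a $      expand R → c S
Stack after step 9: $ a R a S c (top = c).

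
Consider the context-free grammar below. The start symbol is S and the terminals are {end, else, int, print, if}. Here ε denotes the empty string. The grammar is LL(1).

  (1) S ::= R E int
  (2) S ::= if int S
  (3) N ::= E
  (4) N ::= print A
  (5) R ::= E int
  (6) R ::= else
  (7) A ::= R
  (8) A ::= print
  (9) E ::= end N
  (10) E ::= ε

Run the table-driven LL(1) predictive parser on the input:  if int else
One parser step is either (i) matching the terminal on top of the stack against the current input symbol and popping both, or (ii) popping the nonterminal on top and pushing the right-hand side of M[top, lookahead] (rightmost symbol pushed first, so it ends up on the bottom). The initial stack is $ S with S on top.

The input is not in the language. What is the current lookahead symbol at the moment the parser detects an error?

$

step 1: stack=$ S  input=if int else $  — expand S ::= if int S
step 2: stack=$ S int if  input=if int else $  — match if
step 3: stack=$ S int  input=int else $  — match int
step 4: stack=$ S  input=else $  — expand S ::= R E int
step 5: stack=$ int E R  input=else $  — expand R ::= else
step 6: stack=$ int E else  input=else $  — match else
step 7: stack=$ int E  input=$  — error: M[E, $] is empty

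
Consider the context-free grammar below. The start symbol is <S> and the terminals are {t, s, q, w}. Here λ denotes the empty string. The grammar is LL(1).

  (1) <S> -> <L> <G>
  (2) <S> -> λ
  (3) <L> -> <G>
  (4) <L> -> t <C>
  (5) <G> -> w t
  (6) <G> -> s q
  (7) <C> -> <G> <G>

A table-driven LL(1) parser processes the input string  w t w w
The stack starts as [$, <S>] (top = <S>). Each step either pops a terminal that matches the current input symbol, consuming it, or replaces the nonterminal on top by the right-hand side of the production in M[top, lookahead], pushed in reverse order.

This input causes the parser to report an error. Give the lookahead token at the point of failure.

step 1: stack=$ <S>  input=w t w w $  — expand <S> -> <L> <G>
step 2: stack=$ <G> <L>  input=w t w w $  — expand <L> -> <G>
step 3: stack=$ <G> <G>  input=w t w w $  — expand <G> -> w t
step 4: stack=$ <G> t w  input=w t w w $  — match w
step 5: stack=$ <G> t  input=t w w $  — match t
step 6: stack=$ <G>  input=w w $  — expand <G> -> w t
step 7: stack=$ t w  input=w w $  — match w
step 8: stack=$ t  input=w $  — error: top is terminal t but lookahead is w

w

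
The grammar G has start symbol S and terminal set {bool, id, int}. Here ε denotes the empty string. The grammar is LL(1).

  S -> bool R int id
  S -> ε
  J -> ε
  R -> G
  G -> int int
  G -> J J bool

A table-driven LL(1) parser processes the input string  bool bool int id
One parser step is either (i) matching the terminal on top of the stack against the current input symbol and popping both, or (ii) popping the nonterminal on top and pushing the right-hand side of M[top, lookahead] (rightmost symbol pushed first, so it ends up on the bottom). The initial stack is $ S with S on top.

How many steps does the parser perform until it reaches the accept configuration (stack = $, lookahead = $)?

9

step 1: stack=$ S  input=bool bool int id $  — expand S -> bool R int id
step 2: stack=$ id int R bool  input=bool bool int id $  — match bool
step 3: stack=$ id int R  input=bool int id $  — expand R -> G
step 4: stack=$ id int G  input=bool int id $  — expand G -> J J bool
step 5: stack=$ id int bool J J  input=bool int id $  — expand J -> ε
step 6: stack=$ id int bool J  input=bool int id $  — expand J -> ε
step 7: stack=$ id int bool  input=bool int id $  — match bool
step 8: stack=$ id int  input=int id $  — match int
step 9: stack=$ id  input=id $  — match id
Accept reached after 9 steps.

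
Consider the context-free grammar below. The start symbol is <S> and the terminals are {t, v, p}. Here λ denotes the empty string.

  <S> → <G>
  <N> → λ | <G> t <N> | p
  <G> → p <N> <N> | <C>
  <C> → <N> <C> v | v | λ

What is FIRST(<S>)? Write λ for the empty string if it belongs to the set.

{λ, p, t, v}

FIRST(<S>) = {λ, p, t, v}  (via <G>)
FIRST(<N>) = {λ, p, t, v}  (via <G> t <N>)
FIRST(<C>) = {λ, p, t, v}  (via <N> <C> v)
FIRST(<G>) = {λ, p, t, v}  (via <C>)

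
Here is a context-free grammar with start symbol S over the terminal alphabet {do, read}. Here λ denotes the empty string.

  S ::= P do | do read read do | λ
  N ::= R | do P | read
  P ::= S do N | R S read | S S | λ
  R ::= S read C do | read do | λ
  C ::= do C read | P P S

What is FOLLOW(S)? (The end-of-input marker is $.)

{$, do, read}

FIRST(S) = {λ, do, read}  (via P do)
FIRST(R) = {λ, do, read}  (via S read C do)
FIRST(N) = {λ, do, read}  (via R)
FIRST(P) = {λ, do, read}  (via S do N, R S read, S S)
FIRST(C) = {λ, do, read}  (via P P S)
FOLLOW(S) includes $ since S is the start symbol.
FOLLOW(C): in R::=S read C do, C is followed by do with FIRST {do}; in C::=do C read, C is followed by read with FIRST {read}. Thus FOLLOW(C) = {do, read}.
FOLLOW(S): in P::=S do N, S is followed by do N with FIRST {do}; in P::=R S read, S is followed by read with FIRST {read}; in P::=S S (occurrence 1), S is followed by S with FIRST {λ, do, read}; in P::=S S (occurrence 1), the suffix after S is nullable, so FOLLOW(S) ⊇ FOLLOW(P) = {do, read}; in P::=S S (occurrence 2), the suffix after S is empty, so FOLLOW(S) ⊇ FOLLOW(P) = {do, read}; in R::=S read C do, S is followed by read C do with FIRST {read}; in C::=P P S, the suffix after S is empty, so FOLLOW(S) ⊇ FOLLOW(C) = {do, read}. Thus FOLLOW(S) = {$, do, read}.
FOLLOW(N): in P::=S do N, the suffix after N is empty, so FOLLOW(N) ⊇ FOLLOW(P) = {do, read}. Thus FOLLOW(N) = {do, read}.
FOLLOW(P): in S::=P do, P is followed by do with FIRST {do}; in N::=do P, the suffix after P is empty, so FOLLOW(P) ⊇ FOLLOW(N) = {do, read}; in C::=P P S (occurrence 1), P is followed by P S with FIRST {λ, do, read}; in C::=P P S (occurrence 1), the suffix after P is nullable, so FOLLOW(P) ⊇ FOLLOW(C) = {do, read}; in C::=P P S (occurrence 2), P is followed by S with FIRST {λ, do, read}; in C::=P P S (occurrence 2), the suffix after P is nullable, so FOLLOW(P) ⊇ FOLLOW(C) = {do, read}. Thus FOLLOW(P) = {do, read}.
FOLLOW(R): in N::=R, the suffix after R is empty, so FOLLOW(R) ⊇ FOLLOW(N) = {do, read}; in P::=R S read, R is followed by S read with FIRST {do, read}. Thus FOLLOW(R) = {do, read}.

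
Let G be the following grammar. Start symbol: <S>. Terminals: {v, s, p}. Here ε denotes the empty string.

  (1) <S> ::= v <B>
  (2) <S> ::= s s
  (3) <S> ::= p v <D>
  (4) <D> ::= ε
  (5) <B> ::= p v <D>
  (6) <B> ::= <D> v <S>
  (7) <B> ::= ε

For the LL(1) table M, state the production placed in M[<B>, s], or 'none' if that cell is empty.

none

FIRST(<S>) = {p, s, v}
FIRST(<D>) = {ε}
FIRST(<B>) = {ε, p, v}  (via <D> v <S>)
FOLLOW(<S>) includes $ since <S> is the start symbol.
FOLLOW(<S>): in <B>::=<D> v <S>, the suffix after <S> is empty, so FOLLOW(<S>) ⊇ FOLLOW(<B>) = {$}. Thus FOLLOW(<S>) = {$}.
FOLLOW(<B>): in <S>::=v <B>, the suffix after <B> is empty, so FOLLOW(<B>) ⊇ FOLLOW(<S>) = {$}. Thus FOLLOW(<B>) = {$}.
For <B> ::= p v <D>: FIRST(p v <D>) = {p}, so it goes in M[<B>, t] for t ∈ {p}.
For <B> ::= <D> v <S>: FIRST(<D> v <S>) = {v}, so it goes in M[<B>, t] for t ∈ {v}.
For <B> ::= ε: FIRST(ε) = {ε}, so it goes in M[<B>, t] for t ∈ {}; since ε ∈ FIRST, also for every t ∈ FOLLOW(<B>) = {$}.
None of these place a production in M[<B>, s].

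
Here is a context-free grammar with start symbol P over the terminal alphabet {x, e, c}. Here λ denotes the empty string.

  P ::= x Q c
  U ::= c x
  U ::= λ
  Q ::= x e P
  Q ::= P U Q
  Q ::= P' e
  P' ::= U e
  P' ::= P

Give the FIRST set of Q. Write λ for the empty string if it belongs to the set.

FIRST(P): from P::=x Q c we get {x}. So FIRST(P) = {x}.
FIRST(U): from U::=c x we get {c}; from U::=λ we get {λ}. So FIRST(U) = {λ, c}.
FIRST(P'): from P'::=U e we get {c, e}; from P'::=P we get {x}. So FIRST(P') = {c, e, x}.
FIRST(Q): from Q::=x e P we get {x}; from Q::=P U Q we get {x}; from Q::=P' e we get {c, e, x}. So FIRST(Q) = {c, e, x}.

{c, e, x}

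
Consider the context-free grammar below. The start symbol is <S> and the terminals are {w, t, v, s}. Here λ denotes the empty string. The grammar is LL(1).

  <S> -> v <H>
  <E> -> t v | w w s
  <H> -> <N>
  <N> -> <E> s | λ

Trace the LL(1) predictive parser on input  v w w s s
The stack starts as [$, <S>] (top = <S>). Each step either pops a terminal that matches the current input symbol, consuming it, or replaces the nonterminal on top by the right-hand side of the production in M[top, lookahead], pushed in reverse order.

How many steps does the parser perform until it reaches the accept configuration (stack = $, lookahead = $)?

step 1: stack=$ <S>  input=v w w s s $  — expand <S> -> v <H>
step 2: stack=$ <H> v  input=v w w s s $  — match v
step 3: stack=$ <H>  input=w w s s $  — expand <H> -> <N>
step 4: stack=$ <N>  input=w w s s $  — expand <N> -> <E> s
step 5: stack=$ s <E>  input=w w s s $  — expand <E> -> w w s
step 6: stack=$ s s w w  input=w w s s $  — match w
step 7: stack=$ s s w  input=w s s $  — match w
step 8: stack=$ s s  input=s s $  — match s
step 9: stack=$ s  input=s $  — match s
Accept reached after 9 steps.

9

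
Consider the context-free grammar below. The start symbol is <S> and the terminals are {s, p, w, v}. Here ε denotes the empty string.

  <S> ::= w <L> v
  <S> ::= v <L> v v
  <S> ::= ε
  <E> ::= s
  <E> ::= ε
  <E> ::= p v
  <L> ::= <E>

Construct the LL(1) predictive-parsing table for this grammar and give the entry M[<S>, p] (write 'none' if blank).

FIRST(<S>): from <S>::=w <L> v we get {w}; from <S>::=v <L> v v we get {v}; from <S>::=ε we get {ε}. So FIRST(<S>) = {ε, v, w}.
FIRST(<E>): from <E>::=s we get {s}; from <E>::=ε we get {ε}; from <E>::=p v we get {p}. So FIRST(<E>) = {ε, p, s}.
FIRST(<L>): from <L>::=<E> we get {ε, p, s}. So FIRST(<L>) = {ε, p, s}.
FOLLOW(<S>) includes $ since <S> is the start symbol.
FOLLOW(<S>): <S> appears on no right-hand side. Thus FOLLOW(<S>) = {$}.
For <S> ::= w <L> v: FIRST(w <L> v) = {w}, so it goes in M[<S>, t] for t ∈ {w}.
For <S> ::= v <L> v v: FIRST(v <L> v v) = {v}, so it goes in M[<S>, t] for t ∈ {v}.
For <S> ::= ε: FIRST(ε) = {ε}, so it goes in M[<S>, t] for t ∈ {}; since ε ∈ FIRST, also for every t ∈ FOLLOW(<S>) = {$}.
None of these place a production in M[<S>, p].

none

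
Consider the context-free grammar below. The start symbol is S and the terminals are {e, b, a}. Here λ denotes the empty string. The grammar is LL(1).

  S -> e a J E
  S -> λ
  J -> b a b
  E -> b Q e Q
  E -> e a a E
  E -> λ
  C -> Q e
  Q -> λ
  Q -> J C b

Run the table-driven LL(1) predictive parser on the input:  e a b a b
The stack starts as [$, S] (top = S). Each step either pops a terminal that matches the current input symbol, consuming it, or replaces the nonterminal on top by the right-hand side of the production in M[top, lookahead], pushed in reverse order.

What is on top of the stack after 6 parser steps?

b

     Stack      Input        Action
  1  $ S        e a b a b $  expand S -> e a J E
  2  $ E J a e  e a b a b $  match e
  3  $ E J a    a b a b $    match a
  4  $ E J      b a b $      expand J -> b a b
  5  $ E b a b  b a b $      match b
  6  $ E b a    a b $        match a
Stack after step 6: $ E b (top = b).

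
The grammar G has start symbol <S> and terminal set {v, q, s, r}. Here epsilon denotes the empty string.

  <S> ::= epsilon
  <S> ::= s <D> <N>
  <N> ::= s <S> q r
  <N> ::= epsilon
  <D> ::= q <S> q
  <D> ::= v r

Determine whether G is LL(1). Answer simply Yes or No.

Yes

FIRST(<S>) = {epsilon, s}
FIRST(<N>) = {epsilon, s}
FIRST(<D>) = {q, v}
FOLLOW(<S>) = {$, q}
FOLLOW(<N>) = {$, q}
FOLLOW(<D>) = {$, q, s}
Each cell of M receives at most one production.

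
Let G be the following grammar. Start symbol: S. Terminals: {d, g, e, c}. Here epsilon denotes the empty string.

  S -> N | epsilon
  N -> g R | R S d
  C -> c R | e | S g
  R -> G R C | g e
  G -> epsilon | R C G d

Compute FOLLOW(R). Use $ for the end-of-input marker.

{$, c, d, e, g}

FIRST(S): from S->N we get {g}; from S->epsilon we get {epsilon}. So FIRST(S) = {epsilon, g}.
FIRST(C): from C->c R we get {c}; from C->e we get {e}; from C->S g we get {g}. So FIRST(C) = {c, e, g}.
FIRST(N): from N->g R we get {g}; from N->R S d we get {g}. So FIRST(N) = {g}.
FIRST(R): from R->G R C we get {g}; from R->g e we get {g}. So FIRST(R) = {g}.
FIRST(G): from G->epsilon we get {epsilon}; from G->R C G d we get {g}. So FIRST(G) = {epsilon, g}.
FOLLOW(S) includes $ since S is the start symbol.
FOLLOW(S): in N->R S d, S is followed by d with FIRST {d}; in C->S g, S is followed by g with FIRST {g}. Thus FOLLOW(S) = {$, d, g}.
FOLLOW(N): in S->N, the suffix after N is empty, so FOLLOW(N) ⊇ FOLLOW(S) = {$, d, g}. Thus FOLLOW(N) = {$, d, g}.
FOLLOW(G): in R->G R C, G is followed by R C with FIRST {g}; in G->R C G d, G is followed by d with FIRST {d}. Thus FOLLOW(G) = {d, g}.
FOLLOW(C): in R->G R C, the suffix after C is empty, so FOLLOW(C) ⊇ FOLLOW(R) = {$, c, d, e, g}; in G->R C G d, C is followed by G d with FIRST {d, g}. Thus FOLLOW(C) = {$, c, d, e, g}.
FOLLOW(R): in N->g R, the suffix after R is empty, so FOLLOW(R) ⊇ FOLLOW(N) = {$, d, g}; in N->R S d, R is followed by S d with FIRST {d, g}; in C->c R, the suffix after R is empty, so FOLLOW(R) ⊇ FOLLOW(C) = {$, c, d, e, g}; in R->G R C, R is followed by C with FIRST {c, e, g}; in G->R C G d, R is followed by C G d with FIRST {c, e, g}. Thus FOLLOW(R) = {$, c, d, e, g}.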